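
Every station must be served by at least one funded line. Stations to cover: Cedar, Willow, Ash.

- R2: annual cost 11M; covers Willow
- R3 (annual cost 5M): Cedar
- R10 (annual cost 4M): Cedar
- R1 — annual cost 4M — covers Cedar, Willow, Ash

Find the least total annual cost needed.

R1 alone covers Cedar, Willow, Ash — every station.
Total annual cost: 4.
No cover costs less than 4.

4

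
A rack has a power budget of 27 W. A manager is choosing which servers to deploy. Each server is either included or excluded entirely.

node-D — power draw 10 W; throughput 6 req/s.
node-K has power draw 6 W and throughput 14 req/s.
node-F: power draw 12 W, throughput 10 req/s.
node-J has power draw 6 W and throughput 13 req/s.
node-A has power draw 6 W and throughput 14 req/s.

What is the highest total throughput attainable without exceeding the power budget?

41

This is a 0-1 knapsack instance.
Allowing fractional choices, the relaxed optimum would be about 48.5, but servers are indivisible.
node-K + node-J + node-A: power draw 6 + 6 + 6 = 18 ≤ 27, throughput 14 + 13 + 14 = 41.
node-K + node-F + node-A: power draw 6 + 12 + 6 = 24 ≤ 27, throughput 14 + 10 + 14 = 38.
Best is node-K, node-J, and node-A with total throughput 41.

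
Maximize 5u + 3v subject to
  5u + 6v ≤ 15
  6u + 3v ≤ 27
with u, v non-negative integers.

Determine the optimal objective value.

15

(u,v)=(3,0) is feasible, giving 15.
(u,v)=(2,0) is feasible, giving 10.
The best lattice point is (3,0), giving 15.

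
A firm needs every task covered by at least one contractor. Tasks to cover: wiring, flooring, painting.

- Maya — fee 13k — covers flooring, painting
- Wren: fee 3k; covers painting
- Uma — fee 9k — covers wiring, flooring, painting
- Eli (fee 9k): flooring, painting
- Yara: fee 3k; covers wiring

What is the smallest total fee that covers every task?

9

This is a weighted set-cover instance.
The greedy cost-per-new-task heuristic would pick Wren, Yara, and Uma for 15, but a cheaper cover exists.
Uma alone covers wiring, flooring, painting — every task.
Total fee: 9.
No cover costs less than 9.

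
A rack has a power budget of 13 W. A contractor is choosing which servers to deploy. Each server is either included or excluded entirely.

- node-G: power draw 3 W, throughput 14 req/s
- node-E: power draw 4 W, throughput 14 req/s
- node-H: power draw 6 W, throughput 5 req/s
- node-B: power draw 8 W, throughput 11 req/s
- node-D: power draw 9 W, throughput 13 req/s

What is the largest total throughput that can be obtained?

33

node-G + node-E + node-H: power draw 3 + 4 + 6 = 13 ≤ 13, throughput 14 + 14 + 5 = 33.
node-G + node-E: power draw 3 + 4 = 7 ≤ 13, throughput 14 + 14 = 28.
Best is node-G, node-E, and node-H with total throughput 33.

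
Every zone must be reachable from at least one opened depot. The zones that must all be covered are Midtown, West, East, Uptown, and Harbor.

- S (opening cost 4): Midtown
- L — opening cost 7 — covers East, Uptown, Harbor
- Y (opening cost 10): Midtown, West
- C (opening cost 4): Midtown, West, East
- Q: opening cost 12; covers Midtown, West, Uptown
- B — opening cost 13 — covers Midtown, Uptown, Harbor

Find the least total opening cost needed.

11

Choose L and C: together they cover Midtown, West, East, Uptown, Harbor — every zone.
Total opening cost: 7 + 4 = 11.
No cover costs less than 11.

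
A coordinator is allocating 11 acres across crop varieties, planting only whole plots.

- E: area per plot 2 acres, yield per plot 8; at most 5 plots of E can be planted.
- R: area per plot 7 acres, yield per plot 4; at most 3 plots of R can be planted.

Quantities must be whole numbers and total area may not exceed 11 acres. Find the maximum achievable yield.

This is a bounded integer knapsack.
4×E: area 8 ≤ 11, yield 4·8 = 32.
5×E: area 10 ≤ 11, yield 5·8 = 40.
Best is 40.

40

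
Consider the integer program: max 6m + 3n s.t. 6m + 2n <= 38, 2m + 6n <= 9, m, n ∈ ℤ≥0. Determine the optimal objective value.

The continuous relaxation peaks at (4.5, 0) with value 27.00; rounding to a feasible lattice point costs some objective.
(m,n)=(4,0): 6·4+2·0=24≤38, 2·4+6·0=8≤9, objective 24.
(m,n)=(3,0): 6·3+2·0=18≤38, 2·3+6·0=6≤9, objective 18.
No feasible integer point exceeds 24.

24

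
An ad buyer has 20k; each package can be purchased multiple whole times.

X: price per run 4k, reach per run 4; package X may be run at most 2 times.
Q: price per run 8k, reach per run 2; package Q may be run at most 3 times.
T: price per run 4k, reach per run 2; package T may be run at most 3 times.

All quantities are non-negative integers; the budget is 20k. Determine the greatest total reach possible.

14

This is a bounded integer knapsack.
2×X and 3×T: price 20 ≤ 20, reach 2·4 + 3·2 = 14.
2×X and 2×T: price 16 ≤ 20, reach 2·4 + 2·2 = 12.
Best is 14.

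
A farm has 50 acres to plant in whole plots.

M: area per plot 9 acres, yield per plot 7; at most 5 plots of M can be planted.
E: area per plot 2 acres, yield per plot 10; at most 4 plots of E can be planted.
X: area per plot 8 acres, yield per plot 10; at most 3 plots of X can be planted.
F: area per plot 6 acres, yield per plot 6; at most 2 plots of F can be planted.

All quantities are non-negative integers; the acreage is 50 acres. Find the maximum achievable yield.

This is a bounded integer knapsack.
Take 2×M, 4×E, and 3×X: area 50 ≤ 50, yield 2·7 + 4·10 + 3·10 = 84.
E has the best ratio (10/2) and is taken to its limit of 4; remaining capacity is filled optimally with the others.

84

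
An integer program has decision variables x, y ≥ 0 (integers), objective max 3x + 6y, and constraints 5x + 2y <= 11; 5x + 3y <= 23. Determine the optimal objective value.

30

Relaxing integrality, the LP optimum is 33.00 at (x,y) = (0, 5.5), which is not an integer point.
(x,y)=(0,5): 5·0+2·5=10≤11, 5·0+3·5=15≤23, objective 30.
(x,y)=(0,4): 5·0+2·4=8≤11, 5·0+3·4=12≤23, objective 24.
Maximum is 30 at (x,y)=(0,5).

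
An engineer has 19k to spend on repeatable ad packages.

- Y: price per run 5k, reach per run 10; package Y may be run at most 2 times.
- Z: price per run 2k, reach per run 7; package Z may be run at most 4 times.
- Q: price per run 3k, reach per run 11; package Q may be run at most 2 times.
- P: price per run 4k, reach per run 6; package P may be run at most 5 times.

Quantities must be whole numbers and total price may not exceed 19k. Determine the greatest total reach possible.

This is a bounded integer knapsack.
Take 1×Y, 4×Z, and 2×Q: price 19 ≤ 19, reach 1·10 + 4·7 + 2·11 = 60.
Q has the best ratio (11/3) and is taken to its limit of 2; remaining capacity is filled optimally with the others.

60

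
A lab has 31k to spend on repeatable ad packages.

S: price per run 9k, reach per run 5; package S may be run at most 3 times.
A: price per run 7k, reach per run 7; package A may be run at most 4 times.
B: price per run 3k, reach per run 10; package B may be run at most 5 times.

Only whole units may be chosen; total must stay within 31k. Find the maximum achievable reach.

64

This is a bounded integer knapsack.
Take 2×A and 5×B: price 29 ≤ 31, reach 2·7 + 5·10 = 64.
B has the best ratio (10/3) and is taken to its limit of 5; remaining capacity is filled optimally with the others.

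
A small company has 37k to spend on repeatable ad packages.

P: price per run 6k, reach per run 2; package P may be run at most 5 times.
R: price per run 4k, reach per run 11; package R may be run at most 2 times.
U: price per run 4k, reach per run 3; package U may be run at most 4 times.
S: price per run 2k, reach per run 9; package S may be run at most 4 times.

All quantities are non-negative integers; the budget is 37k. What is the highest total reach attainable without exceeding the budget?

S has the best ratio (9/2); taking only S gives at most 4×9 = 36 (stopped by the supply cap of 4).
Mixing does better — 2×R, 4×U, and 4×S: price 32 ≤ 37, reach 2·11 + 4·3 + 4·9 = 70.

70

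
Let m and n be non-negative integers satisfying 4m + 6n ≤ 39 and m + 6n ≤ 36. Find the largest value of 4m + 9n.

54

(m,n)=(0,6): 4·0+6·6=36≤39, 1·0+6·6=36≤36, objective 54.
(m,n)=(2,5): 4·2+6·5=38≤39, 1·2+6·5=32≤36, objective 53.
(m,n)=(1,5): 4·1+6·5=34≤39, 1·1+6·5=31≤36, objective 49.
No feasible integer point exceeds 54.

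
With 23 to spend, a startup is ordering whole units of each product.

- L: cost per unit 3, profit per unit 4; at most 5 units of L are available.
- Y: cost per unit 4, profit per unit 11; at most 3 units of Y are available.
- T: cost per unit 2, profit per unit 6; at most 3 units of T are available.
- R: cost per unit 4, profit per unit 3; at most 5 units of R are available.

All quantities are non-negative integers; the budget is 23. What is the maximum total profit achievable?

55

1×L, 3×Y, and 3×T: cost 21 ≤ 23, profit 1·4 + 3·11 + 3·6 = 55.
3×Y, 3×T, and 1×R: cost 22 ≤ 23, profit 3·11 + 3·6 + 1·3 = 54.
Best is 55.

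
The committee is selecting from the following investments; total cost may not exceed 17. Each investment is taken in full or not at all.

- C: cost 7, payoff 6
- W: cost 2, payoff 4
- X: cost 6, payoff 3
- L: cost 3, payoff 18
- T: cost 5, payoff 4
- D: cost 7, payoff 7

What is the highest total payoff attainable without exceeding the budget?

This is a 0-1 knapsack instance.
Take W, L, T, and D: cost 2 + 3 + 5 + 7 = 17 ≤ 17, payoff 4 + 18 + 4 + 7 = 33.
No other feasible combination does better.

33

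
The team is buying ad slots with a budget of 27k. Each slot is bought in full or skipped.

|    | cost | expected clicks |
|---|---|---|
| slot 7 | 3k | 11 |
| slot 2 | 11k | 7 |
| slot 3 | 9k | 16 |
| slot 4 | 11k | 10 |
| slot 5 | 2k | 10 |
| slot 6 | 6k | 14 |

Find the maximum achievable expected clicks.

Treat it as a binary knapsack problem.
Allowing fractional choices, the relaxed optimum would be about 57.4, but ad slots are indivisible.
slot 7 + slot 3 + slot 4 + slot 5: cost 3 + 9 + 11 + 2 = 25 ≤ 27, expected clicks 11 + 16 + 10 + 10 = 47.
slot 7 + slot 3 + slot 5 + slot 6: cost 3 + 9 + 2 + 6 = 20 ≤ 27, expected clicks 11 + 16 + 10 + 14 = 51.
slot 7 + slot 4 + slot 5 + slot 6: cost 3 + 11 + 2 + 6 = 22 ≤ 27, expected clicks 11 + 10 + 10 + 14 = 45.
Best is slot 7, slot 3, slot 5, and slot 6 with total expected clicks 51.

51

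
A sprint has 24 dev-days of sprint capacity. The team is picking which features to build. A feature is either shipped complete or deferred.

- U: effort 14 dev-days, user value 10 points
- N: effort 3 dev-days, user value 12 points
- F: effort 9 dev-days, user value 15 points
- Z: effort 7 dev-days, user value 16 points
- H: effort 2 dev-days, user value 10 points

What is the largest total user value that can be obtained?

Allowing fractional choices, the relaxed optimum would be about 55.1, but features are indivisible.
N + F + Z + H: effort 3 + 9 + 7 + 2 = 21 ≤ 24, user value 12 + 15 + 16 + 10 = 53.
N + F + Z: effort 3 + 9 + 7 = 19 ≤ 24, user value 12 + 15 + 16 = 43.
Best is N, F, Z, and H with total user value 53.

53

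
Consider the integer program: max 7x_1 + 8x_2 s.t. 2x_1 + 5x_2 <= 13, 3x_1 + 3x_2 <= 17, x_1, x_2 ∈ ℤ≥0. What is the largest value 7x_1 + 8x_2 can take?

36

The continuous relaxation peaks at (5.11, 0.556) with value 40.22; rounding to a feasible lattice point costs some objective.
(x_1,x_2)=(4,1): 2·4+5·1=13≤13, 3·4+3·1=15≤17, objective 36.
(x_1,x_2)=(5,0): 2·5+5·0=10≤13, 3·5+3·0=15≤17, objective 35.
(x_1,x_2)=(3,1): 2·3+5·1=11≤13, 3·3+3·1=12≤17, objective 29.
The best lattice point is (4,1), giving 36.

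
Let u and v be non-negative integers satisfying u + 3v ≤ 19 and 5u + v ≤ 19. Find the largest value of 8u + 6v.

48

Relaxing integrality, the LP optimum is 54.29 at (u,v) = (2.71, 5.43), which is not an integer point.
(u,v)=(3,4): 1·3+3·4=15≤19, 5·3+1·4=19≤19, objective 48.
(u,v)=(2,5): 1·2+3·5=17≤19, 5·2+1·5=15≤19, objective 46.
(u,v)=(1,6): 1·1+3·6=19≤19, 5·1+1·6=11≤19, objective 44.
(u,v)=(3,3): 1·3+3·3=12≤19, 5·3+1·3=18≤19, objective 42.
No feasible integer point exceeds 48.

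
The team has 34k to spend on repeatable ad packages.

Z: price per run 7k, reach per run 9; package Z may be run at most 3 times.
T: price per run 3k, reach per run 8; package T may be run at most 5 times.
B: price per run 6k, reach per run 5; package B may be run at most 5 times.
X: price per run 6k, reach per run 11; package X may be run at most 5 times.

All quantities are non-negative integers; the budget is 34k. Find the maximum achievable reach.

73

This is a bounded integer knapsack.
T has the best ratio (8/3); taking only T gives at most 5×8 = 40 (stopped by the supply cap of 5).
Mixing does better — 5×T and 3×X: price 33 ≤ 34, reach 5·8 + 3·11 = 73.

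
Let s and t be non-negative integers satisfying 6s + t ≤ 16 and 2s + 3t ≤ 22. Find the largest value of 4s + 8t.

Relaxing integrality, the LP optimum is 58.67 at (s,t) = (0, 7.33), which is not an integer point.
(s,t)=(0,7): 6·0+1·7=7≤16, 2·0+3·7=21≤22, objective 56.
(s,t)=(1,6): 6·1+1·6=12≤16, 2·1+3·6=20≤22, objective 52.
(s,t)=(0,6): 6·0+1·6=6≤16, 2·0+3·6=18≤22, objective 48.
The best lattice point is (0,7), giving 56.

56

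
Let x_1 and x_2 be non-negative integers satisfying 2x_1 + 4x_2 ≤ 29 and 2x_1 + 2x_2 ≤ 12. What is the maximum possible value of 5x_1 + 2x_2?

(x_1,x_2)=(6,0): 2·6+4·0=12≤29, 2·6+2·0=12≤12, objective 30.
(x_1,x_2)=(5,1): 2·5+4·1=14≤29, 2·5+2·1=12≤12, objective 27.
(x_1,x_2)=(5,0): 2·5+4·0=10≤29, 2·5+2·0=10≤12, objective 25.
No feasible integer point exceeds 30.

30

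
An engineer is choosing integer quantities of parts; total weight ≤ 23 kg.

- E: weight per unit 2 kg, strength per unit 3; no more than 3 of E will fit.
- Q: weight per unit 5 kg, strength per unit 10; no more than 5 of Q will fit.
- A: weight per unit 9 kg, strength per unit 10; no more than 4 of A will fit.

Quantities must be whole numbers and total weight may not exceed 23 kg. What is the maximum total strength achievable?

43

Q has the best ratio (10/5); taking only Q gives at most 4×10 = 40 (stopped by the weight limit).
Mixing does better — 1×E and 4×Q: weight 22 ≤ 23, strength 1·3 + 4·10 = 43.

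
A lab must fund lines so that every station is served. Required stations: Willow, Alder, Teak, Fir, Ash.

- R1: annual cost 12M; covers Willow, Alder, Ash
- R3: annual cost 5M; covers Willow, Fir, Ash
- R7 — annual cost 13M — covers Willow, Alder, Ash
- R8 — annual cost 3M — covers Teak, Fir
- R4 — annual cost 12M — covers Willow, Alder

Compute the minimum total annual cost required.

This is an integer covering problem.
Choose R1 and R8: together they cover Willow, Alder, Teak, Fir, Ash — every station.
Total annual cost: 12 + 3 = 15.

15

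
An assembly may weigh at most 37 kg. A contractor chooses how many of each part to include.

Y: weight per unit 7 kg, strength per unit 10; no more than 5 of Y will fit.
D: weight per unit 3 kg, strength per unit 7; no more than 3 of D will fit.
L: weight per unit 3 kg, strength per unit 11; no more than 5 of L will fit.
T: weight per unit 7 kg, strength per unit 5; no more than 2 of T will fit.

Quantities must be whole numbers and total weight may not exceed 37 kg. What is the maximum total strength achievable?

This is a bounded integer knapsack.
L has the best ratio (11/3); taking only L gives at most 5×11 = 55 (stopped by the supply cap of 5).
Mixing does better — 2×Y, 2×D, and 5×L: weight 35 ≤ 37, strength 2·10 + 2·7 + 5·11 = 89.

89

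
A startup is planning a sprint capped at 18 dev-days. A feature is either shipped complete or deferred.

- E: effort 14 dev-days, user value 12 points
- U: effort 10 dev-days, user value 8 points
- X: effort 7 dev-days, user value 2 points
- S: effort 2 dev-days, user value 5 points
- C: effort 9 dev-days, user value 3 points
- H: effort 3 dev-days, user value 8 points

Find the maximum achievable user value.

This is an integer program with binary decision variables.
U + S + H: effort 10 + 2 + 3 = 15 ≤ 18, user value 8 + 5 + 8 = 21.
E + S: effort 14 + 2 = 16 ≤ 18, user value 12 + 5 = 17.
E + H: effort 14 + 3 = 17 ≤ 18, user value 12 + 8 = 20.
Best is U, S, and H with total user value 21.

21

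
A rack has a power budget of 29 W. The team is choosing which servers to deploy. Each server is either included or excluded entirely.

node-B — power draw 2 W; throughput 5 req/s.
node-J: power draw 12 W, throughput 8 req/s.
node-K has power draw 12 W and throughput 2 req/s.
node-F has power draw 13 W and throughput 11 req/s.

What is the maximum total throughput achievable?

24

Allowing fractional choices, the relaxed optimum would be about 24.3, but servers are indivisible.
node-B + node-J + node-F: power draw 2 + 12 + 13 = 27 ≤ 29, throughput 5 + 8 + 11 = 24.
node-B + node-K + node-F: power draw 2 + 12 + 13 = 27 ≤ 29, throughput 5 + 2 + 11 = 18.
node-J + node-F: power draw 12 + 13 = 25 ≤ 29, throughput 8 + 11 = 19.
Best is node-B, node-J, and node-F with total throughput 24.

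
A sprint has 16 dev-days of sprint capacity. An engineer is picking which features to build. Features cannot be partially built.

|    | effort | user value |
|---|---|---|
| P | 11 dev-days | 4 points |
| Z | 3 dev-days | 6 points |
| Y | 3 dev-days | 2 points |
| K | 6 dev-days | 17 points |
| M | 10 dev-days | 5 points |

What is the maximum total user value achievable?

Take Z, Y, and K: effort 3 + 3 + 6 = 12 ≤ 16, user value 6 + 2 + 17 = 25.
No other feasible combination does better.

25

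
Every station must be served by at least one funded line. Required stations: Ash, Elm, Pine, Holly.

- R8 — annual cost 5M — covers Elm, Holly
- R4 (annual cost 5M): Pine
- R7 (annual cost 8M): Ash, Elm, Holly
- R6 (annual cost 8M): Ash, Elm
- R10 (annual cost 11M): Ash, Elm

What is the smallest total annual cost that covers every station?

The greedy cost-per-new-station heuristic would pick R8, R4, and R7 for 18, but a cheaper cover exists.
Choose R4 and R7: together they cover Ash, Elm, Pine, Holly — every station.
Total annual cost: 5 + 8 = 13.
No cover costs less than 13.

13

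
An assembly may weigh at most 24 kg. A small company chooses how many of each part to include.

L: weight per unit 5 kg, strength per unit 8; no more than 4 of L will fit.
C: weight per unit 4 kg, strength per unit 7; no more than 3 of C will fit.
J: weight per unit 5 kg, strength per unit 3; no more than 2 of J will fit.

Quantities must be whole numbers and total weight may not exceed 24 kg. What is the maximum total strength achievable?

39

3×L and 2×C: weight 23 ≤ 24, strength 3·8 + 2·7 = 38.
4×L and 1×C: weight 24 ≤ 24, strength 4·8 + 1·7 = 39.
Best is 39.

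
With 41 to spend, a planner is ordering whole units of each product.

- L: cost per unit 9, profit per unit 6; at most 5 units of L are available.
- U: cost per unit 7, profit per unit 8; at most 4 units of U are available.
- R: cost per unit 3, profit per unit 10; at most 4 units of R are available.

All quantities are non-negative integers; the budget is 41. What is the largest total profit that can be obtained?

72

4×U and 4×R: cost 40 ≤ 41, profit 4·8 + 4·10 = 72.
3×U and 4×R: cost 33 ≤ 41, profit 3·8 + 4·10 = 64.
Best is 72.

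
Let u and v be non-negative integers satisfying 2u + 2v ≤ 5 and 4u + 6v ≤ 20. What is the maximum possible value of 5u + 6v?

(u,v)=(0,2): 2·0+2·2=4≤5, 4·0+6·2=12≤20, objective 12.
(u,v)=(1,1): 2·1+2·1=4≤5, 4·1+6·1=10≤20, objective 11.
(u,v)=(0,1): 2·0+2·1=2≤5, 4·0+6·1=6≤20, objective 6.
No feasible integer point exceeds 12.

12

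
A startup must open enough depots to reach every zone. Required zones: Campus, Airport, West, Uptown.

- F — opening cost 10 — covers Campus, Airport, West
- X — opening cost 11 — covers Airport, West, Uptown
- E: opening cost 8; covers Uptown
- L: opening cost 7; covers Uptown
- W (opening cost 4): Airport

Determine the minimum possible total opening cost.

Choose F and L: together they cover Campus, Airport, West, Uptown — every zone.
Total opening cost: 10 + 7 = 17.

17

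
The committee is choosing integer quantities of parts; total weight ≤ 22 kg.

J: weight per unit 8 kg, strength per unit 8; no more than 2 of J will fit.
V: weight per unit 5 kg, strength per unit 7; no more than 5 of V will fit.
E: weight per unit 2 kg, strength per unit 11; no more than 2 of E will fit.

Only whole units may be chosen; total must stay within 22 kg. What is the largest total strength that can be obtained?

Take 1×J, 2×V, and 2×E: weight 22 ≤ 22, strength 1·8 + 2·7 + 2·11 = 44.
E has the best ratio (11/2) and is taken to its limit of 2; remaining capacity is filled optimally with the others.

44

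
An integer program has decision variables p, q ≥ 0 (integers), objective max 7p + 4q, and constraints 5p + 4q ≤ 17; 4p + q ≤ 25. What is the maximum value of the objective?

21

The continuous relaxation peaks at (3.4, 0) with value 23.80; rounding to a feasible lattice point costs some objective.
(p,q)=(3,0): 5·3+4·0=15≤17, 4·3+1·0=12≤25, objective 21.
(p,q)=(2,1): 5·2+4·1=14≤17, 4·2+1·1=9≤25, objective 18.
(p,q)=(2,0): 5·2+4·0=10≤17, 4·2+1·0=8≤25, objective 14.
No feasible integer point exceeds 21.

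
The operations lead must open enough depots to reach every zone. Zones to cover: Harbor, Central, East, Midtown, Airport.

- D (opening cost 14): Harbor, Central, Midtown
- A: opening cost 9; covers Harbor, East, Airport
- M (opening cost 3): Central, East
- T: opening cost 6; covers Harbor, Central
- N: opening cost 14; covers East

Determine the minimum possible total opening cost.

23

This is an integer covering problem.
The greedy cost-per-new-zone heuristic would pick M, A, and D for 26, but a cheaper cover exists.
Choose D and A: together they cover Harbor, Central, East, Midtown, Airport — every zone.
Total opening cost: 14 + 9 = 23.
No cover costs less than 23.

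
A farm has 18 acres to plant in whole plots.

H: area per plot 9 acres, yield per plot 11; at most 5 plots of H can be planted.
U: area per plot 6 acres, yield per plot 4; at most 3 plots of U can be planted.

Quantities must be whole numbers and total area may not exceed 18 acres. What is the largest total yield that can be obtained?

2×H: area 18 ≤ 18, yield 2·11 = 22.
1×H and 1×U: area 15 ≤ 18, yield 1·11 + 1·4 = 15.
Best is 22.

22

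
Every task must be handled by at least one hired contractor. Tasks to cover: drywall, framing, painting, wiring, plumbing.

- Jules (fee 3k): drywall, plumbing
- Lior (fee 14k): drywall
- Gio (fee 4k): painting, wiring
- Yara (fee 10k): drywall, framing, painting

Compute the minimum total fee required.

Choose Jules, Gio, and Yara: together they cover drywall, framing, painting, wiring, plumbing — every task.
Total fee: 3 + 4 + 10 = 17.
No cover costs less than 17.

17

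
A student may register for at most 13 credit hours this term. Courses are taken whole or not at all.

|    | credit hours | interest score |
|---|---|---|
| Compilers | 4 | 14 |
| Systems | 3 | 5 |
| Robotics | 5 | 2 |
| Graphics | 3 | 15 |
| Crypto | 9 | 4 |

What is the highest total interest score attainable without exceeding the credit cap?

Allowing fractional choices, the relaxed optimum would be about 35.3, but courses are indivisible.
Compilers + Robotics + Graphics: credit hours 4 + 5 + 3 = 12 ≤ 13, interest score 14 + 2 + 15 = 31.
Compilers + Systems + Graphics: credit hours 4 + 3 + 3 = 10 ≤ 13, interest score 14 + 5 + 15 = 34.
Best is Compilers, Systems, and Graphics with total interest score 34.

34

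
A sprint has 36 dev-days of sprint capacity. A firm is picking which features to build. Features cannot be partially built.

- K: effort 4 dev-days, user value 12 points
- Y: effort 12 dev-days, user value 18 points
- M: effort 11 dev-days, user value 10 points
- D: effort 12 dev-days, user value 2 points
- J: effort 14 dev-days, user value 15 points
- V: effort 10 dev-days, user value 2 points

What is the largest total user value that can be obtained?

45

Allowing fractional choices, the relaxed optimum would be about 50.5, but features are indivisible.
K + Y + J: effort 4 + 12 + 14 = 30 ≤ 36, user value 12 + 18 + 15 = 45.
K + Y + M: effort 4 + 12 + 11 = 27 ≤ 36, user value 12 + 18 + 10 = 40.
Best is K, Y, and J with total user value 45.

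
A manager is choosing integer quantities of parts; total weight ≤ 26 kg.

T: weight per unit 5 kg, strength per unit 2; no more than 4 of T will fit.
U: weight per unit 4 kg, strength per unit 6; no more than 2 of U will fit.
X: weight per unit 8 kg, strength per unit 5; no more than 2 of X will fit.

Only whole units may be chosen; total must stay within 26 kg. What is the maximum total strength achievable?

22

2×U and 2×X: weight 24 ≤ 26, strength 2·6 + 2·5 = 22.
2×T, 2×U, and 1×X: weight 26 ≤ 26, strength 2·2 + 2·6 + 1·5 = 21.
Best is 22.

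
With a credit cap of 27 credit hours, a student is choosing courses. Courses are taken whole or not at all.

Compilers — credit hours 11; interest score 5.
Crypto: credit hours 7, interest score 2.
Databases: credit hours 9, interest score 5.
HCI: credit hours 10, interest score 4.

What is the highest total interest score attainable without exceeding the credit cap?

This is a 0-1 knapsack instance.
Take Compilers, Crypto, and Databases: credit hours 11 + 7 + 9 = 27 ≤ 27, interest score 5 + 2 + 5 = 12.
No other feasible combination does better.

12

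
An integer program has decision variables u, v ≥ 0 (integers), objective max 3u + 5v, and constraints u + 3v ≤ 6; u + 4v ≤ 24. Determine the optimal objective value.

18

(u,v)=(6,0) is feasible, giving 18.
(u,v)=(5,0) is feasible, giving 15.
The best lattice point is (6,0), giving 18.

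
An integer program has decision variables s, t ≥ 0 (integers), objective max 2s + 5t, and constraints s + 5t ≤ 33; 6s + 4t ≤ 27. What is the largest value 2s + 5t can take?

30

Relaxing integrality, the LP optimum is 33.12 at (s,t) = (0.115, 6.58), which is not an integer point.
(s,t)=(0,6): 1·0+5·6=30≤33, 6·0+4·6=24≤27, objective 30.
(s,t)=(1,5): 1·1+5·5=26≤33, 6·1+4·5=26≤27, objective 27.
(s,t)=(0,5): 1·0+5·5=25≤33, 6·0+4·5=20≤27, objective 25.
No feasible integer point exceeds 30.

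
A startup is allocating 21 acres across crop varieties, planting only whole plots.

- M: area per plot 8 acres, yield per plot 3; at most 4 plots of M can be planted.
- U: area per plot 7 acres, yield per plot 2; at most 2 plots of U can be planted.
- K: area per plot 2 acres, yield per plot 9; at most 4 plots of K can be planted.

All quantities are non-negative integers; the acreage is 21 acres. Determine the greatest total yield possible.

1×U and 4×K: area 15 ≤ 21, yield 1·2 + 4·9 = 38.
1×M and 4×K: area 16 ≤ 21, yield 1·3 + 4·9 = 39.
Best is 39.

39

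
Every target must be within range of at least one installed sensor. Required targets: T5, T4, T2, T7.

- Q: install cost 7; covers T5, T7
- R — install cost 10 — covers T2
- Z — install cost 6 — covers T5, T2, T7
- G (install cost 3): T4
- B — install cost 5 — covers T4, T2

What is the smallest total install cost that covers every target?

9

Choose Z and G: together they cover T5, T4, T2, T7 — every target.
Total install cost: 6 + 3 = 9.
No cover costs less than 9.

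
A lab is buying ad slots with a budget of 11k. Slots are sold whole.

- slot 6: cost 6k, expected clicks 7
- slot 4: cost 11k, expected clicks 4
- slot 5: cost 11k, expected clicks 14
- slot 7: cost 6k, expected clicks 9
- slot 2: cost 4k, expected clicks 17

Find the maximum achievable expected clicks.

This is an integer program with binary decision variables.
Allowing fractional choices, the relaxed optimum would be about 27.3, but ad slots are indivisible.
slot 7 + slot 2: cost 6 + 4 = 10 ≤ 11, expected clicks 9 + 17 = 26.
slot 6 + slot 2: cost 6 + 4 = 10 ≤ 11, expected clicks 7 + 17 = 24.
Best is slot 7 and slot 2 with total expected clicks 26.

26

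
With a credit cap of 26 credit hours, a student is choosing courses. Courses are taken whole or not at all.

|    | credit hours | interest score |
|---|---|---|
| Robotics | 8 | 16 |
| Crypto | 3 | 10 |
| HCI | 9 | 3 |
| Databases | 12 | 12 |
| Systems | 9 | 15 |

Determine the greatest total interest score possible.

Allowing fractional choices, the relaxed optimum would be about 47.0, but courses are indivisible.
Robotics + Crypto + Systems: credit hours 8 + 3 + 9 = 20 ≤ 26, interest score 16 + 10 + 15 = 41.
Robotics + Crypto + Databases: credit hours 8 + 3 + 12 = 23 ≤ 26, interest score 16 + 10 + 12 = 38.
Best is Robotics, Crypto, and Systems with total interest score 41.

41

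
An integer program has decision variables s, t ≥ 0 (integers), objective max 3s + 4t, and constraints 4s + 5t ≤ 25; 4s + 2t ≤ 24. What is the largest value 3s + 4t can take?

(s,t)=(0,5): 4·0+5·5=25≤25, 4·0+2·5=10≤24, objective 20.
(s,t)=(1,4): 4·1+5·4=24≤25, 4·1+2·4=12≤24, objective 19.
The best lattice point is (0,5), giving 20.

20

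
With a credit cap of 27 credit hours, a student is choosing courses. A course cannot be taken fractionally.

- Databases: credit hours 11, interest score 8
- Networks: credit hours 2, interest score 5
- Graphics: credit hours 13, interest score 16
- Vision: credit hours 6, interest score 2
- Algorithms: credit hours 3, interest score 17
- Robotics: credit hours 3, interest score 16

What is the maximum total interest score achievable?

Allowing fractional choices, the relaxed optimum would be about 58.4, but courses are indivisible.
Graphics + Vision + Algorithms + Robotics: credit hours 13 + 6 + 3 + 3 = 25 ≤ 27, interest score 16 + 2 + 17 + 16 = 51.
Networks + Graphics + Vision + Algorithms + Robotics: credit hours 2 + 13 + 6 + 3 + 3 = 27 ≤ 27, interest score 5 + 16 + 2 + 17 + 16 = 56.
Networks + Graphics + Algorithms + Robotics: credit hours 2 + 13 + 3 + 3 = 21 ≤ 27, interest score 5 + 16 + 17 + 16 = 54.
Best is Networks, Graphics, Vision, Algorithms, and Robotics with total interest score 56.

56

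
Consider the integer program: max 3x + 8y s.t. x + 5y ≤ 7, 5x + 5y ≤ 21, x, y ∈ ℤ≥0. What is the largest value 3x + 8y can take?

Relaxing integrality, the LP optimum is 16.10 at (x,y) = (3.5, 0.7), which is not an integer point.
(x,y)=(2,1): 1·2+5·1=7≤7, 5·2+5·1=15≤21, objective 14.
(x,y)=(4,0): 1·4+5·0=4≤7, 5·4+5·0=20≤21, objective 12.
(x,y)=(1,1): 1·1+5·1=6≤7, 5·1+5·1=10≤21, objective 11.
Maximum is 14 at (x,y)=(2,1).

14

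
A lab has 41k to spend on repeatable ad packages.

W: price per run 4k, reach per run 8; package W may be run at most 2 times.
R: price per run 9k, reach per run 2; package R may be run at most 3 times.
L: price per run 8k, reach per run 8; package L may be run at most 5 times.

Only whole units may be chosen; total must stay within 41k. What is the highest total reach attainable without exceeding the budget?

48

This is a bounded integer knapsack.
W has the best ratio (8/4); taking only W gives at most 2×8 = 16 (stopped by the supply cap of 2).
Mixing does better — 2×W and 4×L: price 40 ≤ 41, reach 2·8 + 4·8 = 48.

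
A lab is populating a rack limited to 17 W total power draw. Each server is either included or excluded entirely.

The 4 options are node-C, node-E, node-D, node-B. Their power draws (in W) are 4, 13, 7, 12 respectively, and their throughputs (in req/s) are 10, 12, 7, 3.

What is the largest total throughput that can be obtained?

Allowing fractional choices, the relaxed optimum would be about 22.5, but servers are indivisible.
node-C + node-E: power draw 4 + 13 = 17 ≤ 17, throughput 10 + 12 = 22.
node-C + node-B: power draw 4 + 12 = 16 ≤ 17, throughput 10 + 3 = 13.
node-C + node-D: power draw 4 + 7 = 11 ≤ 17, throughput 10 + 7 = 17.
Best is node-C and node-E with total throughput 22.

22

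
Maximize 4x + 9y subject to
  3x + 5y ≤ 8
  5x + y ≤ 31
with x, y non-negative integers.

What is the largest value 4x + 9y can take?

13

(x,y)=(1,1): 3·1+5·1=8≤8, 5·1+1·1=6≤31, objective 13.
(x,y)=(0,1): 3·0+5·1=5≤8, 5·0+1·1=1≤31, objective 9.
(x,y)=(2,0): 3·2+5·0=6≤8, 5·2+1·0=10≤31, objective 8.
No feasible integer point exceeds 13.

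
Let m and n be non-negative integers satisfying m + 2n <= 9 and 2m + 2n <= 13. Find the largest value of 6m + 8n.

The continuous relaxation peaks at (4, 2.5) with value 44.00; rounding to a feasible lattice point costs some objective.
(m,n)=(3,3): 1·3+2·3=9≤9, 2·3+2·3=12≤13, objective 42.
(m,n)=(4,2): 1·4+2·2=8≤9, 2·4+2·2=12≤13, objective 40.
No feasible integer point exceeds 42.

42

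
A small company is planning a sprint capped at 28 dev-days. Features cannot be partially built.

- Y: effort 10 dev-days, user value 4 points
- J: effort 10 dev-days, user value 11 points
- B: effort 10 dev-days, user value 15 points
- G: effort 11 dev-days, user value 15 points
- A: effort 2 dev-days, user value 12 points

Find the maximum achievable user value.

42

Take B, G, and A: effort 10 + 11 + 2 = 23 ≤ 28, user value 15 + 15 + 12 = 42.
No other feasible combination does better.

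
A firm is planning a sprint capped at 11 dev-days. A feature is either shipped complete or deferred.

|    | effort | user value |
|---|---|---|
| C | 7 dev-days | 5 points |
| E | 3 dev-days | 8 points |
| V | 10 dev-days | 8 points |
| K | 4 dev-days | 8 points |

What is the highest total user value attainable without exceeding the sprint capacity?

16

E + K: effort 3 + 4 = 7 ≤ 11, user value 8 + 8 = 16.
C + E: effort 7 + 3 = 10 ≤ 11, user value 5 + 8 = 13.
C + K: effort 7 + 4 = 11 ≤ 11, user value 5 + 8 = 13.
Best is E and K with total user value 16.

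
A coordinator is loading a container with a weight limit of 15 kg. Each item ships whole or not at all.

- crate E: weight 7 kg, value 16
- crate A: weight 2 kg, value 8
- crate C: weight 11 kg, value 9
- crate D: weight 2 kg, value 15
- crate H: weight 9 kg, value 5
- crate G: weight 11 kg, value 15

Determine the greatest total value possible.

Allowing fractional choices, the relaxed optimum would be about 44.5, but items are indivisible.
crate E + crate A + crate D: weight 7 + 2 + 2 = 11 ≤ 15, value 16 + 8 + 15 = 39.
crate A + crate D + crate G: weight 2 + 2 + 11 = 15 ≤ 15, value 8 + 15 + 15 = 38.
Best is crate E, crate A, and crate D with total value 39.

39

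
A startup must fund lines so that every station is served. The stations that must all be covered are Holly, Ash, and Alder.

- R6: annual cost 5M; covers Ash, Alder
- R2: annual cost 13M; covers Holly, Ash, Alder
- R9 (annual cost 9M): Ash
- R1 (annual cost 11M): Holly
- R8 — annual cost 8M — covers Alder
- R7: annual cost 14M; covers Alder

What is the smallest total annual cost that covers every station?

The greedy cost-per-new-station heuristic would pick R6 and R1 for 16, but a cheaper cover exists.
R2 alone covers Holly, Ash, Alder — every station.
Total annual cost: 13.
No cover costs less than 13.

13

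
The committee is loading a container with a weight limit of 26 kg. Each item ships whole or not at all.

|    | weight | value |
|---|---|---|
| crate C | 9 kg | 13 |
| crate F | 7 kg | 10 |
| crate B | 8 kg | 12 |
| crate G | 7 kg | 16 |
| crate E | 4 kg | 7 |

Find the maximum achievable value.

45

Treat it as a binary knapsack problem.
crate C + crate B + crate G: weight 9 + 8 + 7 = 24 ≤ 26, value 13 + 12 + 16 = 41.
crate C + crate F + crate G: weight 9 + 7 + 7 = 23 ≤ 26, value 13 + 10 + 16 = 39.
crate F + crate B + crate G + crate E: weight 7 + 8 + 7 + 4 = 26 ≤ 26, value 10 + 12 + 16 + 7 = 45.
Best is crate F, crate B, crate G, and crate E with total value 45.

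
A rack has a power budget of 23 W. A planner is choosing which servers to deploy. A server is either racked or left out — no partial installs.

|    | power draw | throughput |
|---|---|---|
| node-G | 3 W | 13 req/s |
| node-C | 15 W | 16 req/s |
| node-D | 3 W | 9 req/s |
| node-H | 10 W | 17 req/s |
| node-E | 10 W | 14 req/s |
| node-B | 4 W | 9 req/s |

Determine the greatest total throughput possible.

Take node-G, node-D, node-H, and node-B: power draw 3 + 3 + 10 + 4 = 20 ≤ 23, throughput 13 + 9 + 17 + 9 = 48.
No other feasible combination does better.

48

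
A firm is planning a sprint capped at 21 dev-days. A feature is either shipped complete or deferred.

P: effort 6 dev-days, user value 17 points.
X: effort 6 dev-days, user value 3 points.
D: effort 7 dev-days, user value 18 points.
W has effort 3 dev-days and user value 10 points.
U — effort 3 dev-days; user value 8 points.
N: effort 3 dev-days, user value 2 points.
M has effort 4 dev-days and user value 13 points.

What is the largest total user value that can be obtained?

Allowing fractional choices, the relaxed optimum would be about 60.9, but features are indivisible.
P + D + W + M: effort 6 + 7 + 3 + 4 = 20 ≤ 21, user value 17 + 18 + 10 + 13 = 58.
P + D + U + M: effort 6 + 7 + 3 + 4 = 20 ≤ 21, user value 17 + 18 + 8 + 13 = 56.
Best is P, D, W, and M with total user value 58.

58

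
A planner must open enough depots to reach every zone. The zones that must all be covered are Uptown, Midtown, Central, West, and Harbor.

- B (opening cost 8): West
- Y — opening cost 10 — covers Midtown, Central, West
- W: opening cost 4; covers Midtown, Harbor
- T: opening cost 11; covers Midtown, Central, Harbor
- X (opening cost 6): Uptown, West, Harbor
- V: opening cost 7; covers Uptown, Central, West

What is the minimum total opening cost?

This is an integer covering problem.
Choose W and V: together they cover Uptown, Midtown, Central, West, Harbor — every zone.
Total opening cost: 4 + 7 = 11.
No cover costs less than 11.

11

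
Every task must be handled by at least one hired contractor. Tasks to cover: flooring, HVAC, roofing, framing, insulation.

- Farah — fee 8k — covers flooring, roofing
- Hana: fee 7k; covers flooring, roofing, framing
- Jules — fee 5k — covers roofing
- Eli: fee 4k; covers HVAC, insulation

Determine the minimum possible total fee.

Choose Hana and Eli: together they cover flooring, HVAC, roofing, framing, insulation — every task.
Total fee: 7 + 4 = 11.
No cover costs less than 11.

11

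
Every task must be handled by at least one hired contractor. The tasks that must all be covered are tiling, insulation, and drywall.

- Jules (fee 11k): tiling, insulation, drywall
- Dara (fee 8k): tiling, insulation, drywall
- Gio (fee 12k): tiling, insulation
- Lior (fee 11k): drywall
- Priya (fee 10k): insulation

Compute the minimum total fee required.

8

Dara alone covers tiling, insulation, drywall — every task.
Total fee: 8.
No cover costs less than 8.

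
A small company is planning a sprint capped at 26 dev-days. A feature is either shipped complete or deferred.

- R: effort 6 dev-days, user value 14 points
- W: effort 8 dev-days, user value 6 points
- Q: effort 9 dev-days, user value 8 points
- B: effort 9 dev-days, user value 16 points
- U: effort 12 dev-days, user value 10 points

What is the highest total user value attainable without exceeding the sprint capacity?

38

This is a 0-1 knapsack instance.
R + Q + B: effort 6 + 9 + 9 = 24 ≤ 26, user value 14 + 8 + 16 = 38.
R + B: effort 6 + 9 = 15 ≤ 26, user value 14 + 16 = 30.
R + W + B: effort 6 + 8 + 9 = 23 ≤ 26, user value 14 + 6 + 16 = 36.
Best is R, Q, and B with total user value 38.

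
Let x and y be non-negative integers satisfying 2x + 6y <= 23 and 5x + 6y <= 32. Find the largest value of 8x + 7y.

48

(x,y)=(6,0) is feasible, giving 48.
(x,y)=(5,1) is feasible, giving 47.
(x,y)=(5,0) is feasible, giving 40.
Maximum is 48 at (x,y)=(6,0).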